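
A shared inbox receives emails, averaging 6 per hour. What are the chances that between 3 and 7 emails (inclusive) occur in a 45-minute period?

0.7398

Over the interval, μ = 6 × 0.75 = 4.5 (a 45-minute period = 0.75 hours).
P(3 ≤ N ≤ 7) = Σ_{j=3}^{7} e^(−4.5) · 4.5^j/j! ≈ 0.7398.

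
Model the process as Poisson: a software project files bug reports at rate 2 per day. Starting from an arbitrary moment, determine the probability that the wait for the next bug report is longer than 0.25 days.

The wait for the next event is exponential with rate λ = 2 per day.
P(T > 0.25) = e^(−λt) = e^(−2 × 0.25) = e^(−0.5) ≈ 0.6065.

0.6065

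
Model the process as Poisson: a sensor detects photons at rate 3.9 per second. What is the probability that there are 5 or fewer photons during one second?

With mean μ = 3.9 per second,
P(N ≤ 5) = Σ_{j=0}^{5} e^(−μ) μ^j/j! ≈ 0.8006.

0.8006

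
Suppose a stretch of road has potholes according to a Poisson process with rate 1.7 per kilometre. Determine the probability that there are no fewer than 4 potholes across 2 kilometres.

Over the interval, μ = 1.7 × 2 = 3.4 (2 kilometres).
P(N ≥ 4) = 1 − P(N ≤ 3) = 1 − Σ_{j=0}^{3} e^(−μ) μ^j/j! ≈ 0.4416.

0.4416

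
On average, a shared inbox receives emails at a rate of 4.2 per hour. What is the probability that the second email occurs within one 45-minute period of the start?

0.8222

Over the interval, μ = 4.2 × 0.75 = 3.15 (a 45-minute period = 0.75 hours).
The second arrival falls in the interval iff at least 2 events occur there: P(S_2 ≤ t) = P(N ≥ 2) = 1 − P(N ≤ 1) ≈ 0.8222.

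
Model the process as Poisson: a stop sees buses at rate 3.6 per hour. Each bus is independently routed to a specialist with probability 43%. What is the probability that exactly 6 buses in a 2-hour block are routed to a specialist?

Thinning: the buses that are routed to a specialist themselves form a Poisson process with rate 0.43 × 3.6 = 1.548 per hour.
Over the interval, μ = 1.548 × 2 = 3.096 (a 2-hour block = 2 hours).
P(N = 6) = e^(−3.096) · 3.096^6/6! ≈ 0.0553.

0.0553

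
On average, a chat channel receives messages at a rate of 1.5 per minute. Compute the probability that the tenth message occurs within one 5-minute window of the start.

0.2236

Over the interval, μ = 1.5 × 5 = 7.5 (a 5-minute window = 5 minutes).
The tenth arrival falls in the interval iff at least 10 events occur there: P(S_10 ≤ t) = P(N ≥ 10) = 1 − P(N ≤ 9) ≈ 0.2236.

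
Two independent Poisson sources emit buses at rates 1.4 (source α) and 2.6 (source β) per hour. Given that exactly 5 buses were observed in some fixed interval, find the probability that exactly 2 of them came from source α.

Given the total, each event is independently from source α with probability p = λ_α/(λ_α+λ_β) = 1.4/4 = 0.3500.
So K ~ Binomial(5, 1.4/4): P(K = 2) = C(5,2) · (1.4/4)^2 · (2.6/4)^3 ≈ 0.3364.

0.3364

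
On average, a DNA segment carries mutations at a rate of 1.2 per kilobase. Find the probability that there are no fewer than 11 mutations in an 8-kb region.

Over the interval, μ = 1.2 × 8 = 9.6 (an 8-kb region = 8 kilobases).
P(N ≥ 11) = 1 − P(N ≤ 10) = 1 − Σ_{j=0}^{10} e^(−μ) μ^j/j! ≈ 0.3671.

0.3671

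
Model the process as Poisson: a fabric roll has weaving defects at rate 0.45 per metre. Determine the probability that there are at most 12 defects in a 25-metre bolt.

Over the interval, μ = 0.45 × 25 = 11.25 (a 25-metre bolt = 25 metres).
P(N ≤ 12) = Σ_{j=0}^{12} e^(−μ) μ^j/j! ≈ 0.6611.

0.6611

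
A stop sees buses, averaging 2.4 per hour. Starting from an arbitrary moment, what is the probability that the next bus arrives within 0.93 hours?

0.8927

Inter-arrival times are exponential with rate λ = 2.4 per hour.
P(T ≤ 0.93) = 1 − e^(−λt) = 1 − e^(−2.4 × 0.93) = 1 − e^(−2.232) ≈ 0.8927.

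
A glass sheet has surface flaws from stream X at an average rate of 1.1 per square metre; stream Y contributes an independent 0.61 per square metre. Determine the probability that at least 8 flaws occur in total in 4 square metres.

0.3775

Independent Poisson processes superpose: combined rate λ = 1.1 + 0.61 = 1.71 per square metre.
Over the interval, μ = 1.71 × 4 = 6.84 (4 square metres).
P(N ≥ 8) = 1 − P(N ≤ 7) ≈ 0.3775.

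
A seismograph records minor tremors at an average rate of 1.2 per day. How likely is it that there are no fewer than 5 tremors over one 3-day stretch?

0.2936

Over the interval, μ = 1.2 × 3 = 3.6 (a 3-day stretch = 3 days).
P(N ≥ 5) = 1 − P(N ≤ 4) = 1 − Σ_{j=0}^{4} e^(−μ) μ^j/j! ≈ 0.2936.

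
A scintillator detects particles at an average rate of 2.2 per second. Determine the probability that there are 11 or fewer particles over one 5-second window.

0.5793

Over the interval, μ = 2.2 × 5 = 11 (a 5-second window = 5 seconds).
P(N ≤ 11) = Σ_{j=0}^{11} e^(−μ) μ^j/j! ≈ 0.5793.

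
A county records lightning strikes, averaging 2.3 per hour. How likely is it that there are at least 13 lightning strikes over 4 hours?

Over the interval, μ = 2.3 × 4 = 9.2 (4 hours).
P(N ≥ 13) = 1 − P(N ≤ 12) = 1 − Σ_{j=0}^{12} e^(−μ) μ^j/j! ≈ 0.1393.

0.1393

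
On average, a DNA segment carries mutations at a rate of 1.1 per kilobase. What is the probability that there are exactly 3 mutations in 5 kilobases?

0.1133

Over the interval, μ = 1.1 × 5 = 5.5 (5 kilobases).
P(N = 3) = e^(−μ) μ^3/3! = e^(−5.5) · 5.5^3/6 ≈ 0.1133.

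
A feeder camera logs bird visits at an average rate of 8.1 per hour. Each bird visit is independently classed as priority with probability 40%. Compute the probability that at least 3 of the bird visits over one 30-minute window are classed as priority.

0.2218

Thinning: the bird visits that are classed as priority themselves form a Poisson process with rate 0.4 × 8.1 = 3.24 per hour.
Over the interval, μ = 3.24 × 0.5 = 1.62 (a 30-minute window = 0.5 hours).
P(N ≥ 3) = 1 − P(N ≤ 2) ≈ 0.2218.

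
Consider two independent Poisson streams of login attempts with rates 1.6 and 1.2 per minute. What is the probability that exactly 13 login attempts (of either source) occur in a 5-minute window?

Independent Poisson processes superpose: combined rate λ = 1.6 + 1.2 = 2.8 per minute.
Over the interval, μ = 2.8 × 5 = 14 (a 5-minute window = 5 minutes).
P(N = 13) = e^(−14) · 14^13/13! ≈ 0.1060.

0.1060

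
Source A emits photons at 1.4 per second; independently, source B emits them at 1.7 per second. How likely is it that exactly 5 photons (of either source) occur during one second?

0.1075

Independent Poisson processes superpose: combined rate λ = 1.4 + 1.7 = 3.1 per second.
So μ = 3.1.
P(N = 5) = e^(−3.1) · 3.1^5/5! ≈ 0.1075.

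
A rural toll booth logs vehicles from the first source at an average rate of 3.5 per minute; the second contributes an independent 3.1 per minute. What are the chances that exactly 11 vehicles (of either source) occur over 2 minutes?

Independent Poisson processes superpose: combined rate λ = 3.5 + 3.1 = 6.6 per minute.
Over the interval, μ = 6.6 × 2 = 13.2 (2 minutes).
P(N = 11) = e^(−13.2) · 13.2^11/11! ≈ 0.0983.

0.0983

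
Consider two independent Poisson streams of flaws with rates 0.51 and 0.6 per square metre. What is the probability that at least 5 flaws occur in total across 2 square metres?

Independent Poisson processes superpose: combined rate λ = 0.51 + 0.6 = 1.11 per square metre.
Over the interval, μ = 1.11 × 2 = 2.22 (2 square metres).
P(N ≥ 5) = 1 − P(N ≤ 4) ≈ 0.0747.

0.0747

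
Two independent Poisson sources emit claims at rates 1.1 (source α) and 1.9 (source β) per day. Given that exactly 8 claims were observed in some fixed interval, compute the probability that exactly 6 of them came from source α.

Given the total, each event is independently from source α with probability p = λ_α/(λ_α+λ_β) = 1.1/3 ≈ 0.3667.
So K ~ Binomial(8, 1.1/3): P(K = 6) = C(8,6) · (1.1/3)^6 · (1.9/3)^2 ≈ 0.0273.

0.0273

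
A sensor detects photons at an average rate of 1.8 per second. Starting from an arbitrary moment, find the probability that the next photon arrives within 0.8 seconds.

0.7631

Inter-arrival times are exponential with rate λ = 1.8 per second.
P(T ≤ 0.8) = 1 − e^(−λt) = 1 − e^(−1.8 × 0.8) = 1 − e^(−1.44) ≈ 0.7631.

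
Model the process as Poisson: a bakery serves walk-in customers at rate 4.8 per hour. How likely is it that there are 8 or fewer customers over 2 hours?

0.3796

Over the interval, μ = 4.8 × 2 = 9.6 (2 hours).
P(N ≤ 8) = Σ_{j=0}^{8} e^(−μ) μ^j/j! ≈ 0.3796.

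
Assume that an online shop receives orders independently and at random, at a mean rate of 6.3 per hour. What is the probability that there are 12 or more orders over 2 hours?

Over the interval, μ = 6.3 × 2 = 12.6 (2 hours).
P(N ≥ 12) = 1 − P(N ≤ 11) = 1 − Σ_{j=0}^{11} e^(−μ) μ^j/j! ≈ 0.6050.

0.6050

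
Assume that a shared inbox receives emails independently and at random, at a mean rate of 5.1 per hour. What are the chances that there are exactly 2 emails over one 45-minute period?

Over the interval, μ = 5.1 × 0.75 = 3.825 (a 45-minute period = 0.75 hours).
P(N = 2) = e^(−μ) μ^2/2! = e^(−3.825) · 3.825^2/2 ≈ 0.1596.

0.1596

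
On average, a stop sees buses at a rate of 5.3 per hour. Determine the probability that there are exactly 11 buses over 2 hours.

0.1185

Over the interval, μ = 5.3 × 2 = 10.6 (2 hours).
P(N = 11) = e^(−μ) μ^11/11! = e^(−10.6) · 10.6^11/39916800 ≈ 0.1185.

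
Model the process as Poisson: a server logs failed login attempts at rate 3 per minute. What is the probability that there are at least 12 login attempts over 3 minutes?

0.1970

Over the interval, μ = 3 × 3 = 9 (3 minutes).
P(N ≥ 12) = 1 − P(N ≤ 11) = 1 − Σ_{j=0}^{11} e^(−μ) μ^j/j! ≈ 0.1970.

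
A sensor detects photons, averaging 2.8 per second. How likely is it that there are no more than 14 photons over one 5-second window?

Over the interval, μ = 2.8 × 5 = 14 (a 5-second window = 5 seconds).
P(N ≤ 14) = Σ_{j=0}^{14} e^(−μ) μ^j/j! ≈ 0.5704.

0.5704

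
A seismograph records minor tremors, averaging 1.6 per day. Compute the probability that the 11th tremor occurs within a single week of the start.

0.5638

Over the interval, μ = 1.6 × 7 = 11.2 (a week = 7 days).
The 11th arrival falls in the interval iff at least 11 events occur there: P(S_11 ≤ t) = P(N ≥ 11) = 1 − P(N ≤ 10) ≈ 0.5638.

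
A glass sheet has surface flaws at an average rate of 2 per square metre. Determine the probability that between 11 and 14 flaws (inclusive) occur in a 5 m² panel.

Over the interval, μ = 2 × 5 = 10 (a 5 m² panel = 5 square metres).
P(11 ≤ N ≤ 14) = Σ_{j=11}^{14} e^(−10) · 10^j/j! ≈ 0.3335.

0.3335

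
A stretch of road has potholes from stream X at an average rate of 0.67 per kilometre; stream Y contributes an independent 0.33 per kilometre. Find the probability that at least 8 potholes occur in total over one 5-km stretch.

0.1334

Independent Poisson processes superpose: combined rate λ = 0.67 + 0.33 = 1 per kilometre.
Over the interval, μ = 1 × 5 = 5 (a 5-km stretch = 5 kilometres).
P(N ≥ 8) = 1 − P(N ≤ 7) ≈ 0.1334.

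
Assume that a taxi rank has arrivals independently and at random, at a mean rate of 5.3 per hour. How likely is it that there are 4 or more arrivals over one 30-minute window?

0.2749

Over the interval, μ = 5.3 × 0.5 = 2.65 (a 30-minute window = 0.5 hours).
P(N ≥ 4) = 1 − P(N ≤ 3) = 1 − Σ_{j=0}^{3} e^(−μ) μ^j/j! ≈ 0.2749.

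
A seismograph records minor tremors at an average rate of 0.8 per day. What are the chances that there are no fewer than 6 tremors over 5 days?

Over the interval, μ = 0.8 × 5 = 4 (5 days).
P(N ≥ 6) = 1 − P(N ≤ 5) = 1 − Σ_{j=0}^{5} e^(−μ) μ^j/j! ≈ 0.2149.

0.2149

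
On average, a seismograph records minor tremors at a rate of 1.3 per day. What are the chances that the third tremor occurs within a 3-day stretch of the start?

0.7469

Over the interval, μ = 1.3 × 3 = 3.9 (a 3-day stretch = 3 days).
The third arrival falls in the interval iff at least 3 events occur there: P(S_3 ≤ t) = P(N ≥ 3) = 1 − P(N ≤ 2) ≈ 0.7469.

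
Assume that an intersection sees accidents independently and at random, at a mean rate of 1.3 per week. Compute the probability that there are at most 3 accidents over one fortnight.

0.7360

Over the interval, μ = 1.3 × 2 = 2.6 (a fortnight = 2 weeks).
P(N ≤ 3) = Σ_{j=0}^{3} e^(−μ) μ^j/j! ≈ 0.7360.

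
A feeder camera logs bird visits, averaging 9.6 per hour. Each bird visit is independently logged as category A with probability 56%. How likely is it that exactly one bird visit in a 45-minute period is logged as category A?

Thinning: the bird visits that are logged as category A themselves form a Poisson process with rate 0.56 × 9.6 = 5.376 per hour.
Over the interval, μ = 5.376 × 0.75 = 4.032 (a 45-minute period = 0.75 hours).
P(N = 1) = e^(−4.032) · 4.032^1/1! ≈ 0.0715.

0.0715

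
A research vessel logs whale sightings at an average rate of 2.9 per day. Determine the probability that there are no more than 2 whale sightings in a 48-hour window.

0.0715

Over the interval, μ = 2.9 × 2 = 5.8 (a 48-hour window = 2 days).
P(N ≤ 2) = Σ_{j=0}^{2} e^(−μ) μ^j/j! ≈ 0.0715.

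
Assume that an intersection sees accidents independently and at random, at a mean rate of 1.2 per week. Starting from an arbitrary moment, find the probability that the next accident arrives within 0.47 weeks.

Inter-arrival times are exponential with rate λ = 1.2 per week.
P(T ≤ 0.47) = 1 − e^(−λt) = 1 − e^(−1.2 × 0.47) = 1 − e^(−0.564) ≈ 0.4311.

0.4311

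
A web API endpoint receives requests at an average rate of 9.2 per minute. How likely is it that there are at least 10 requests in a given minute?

0.4389

With mean μ = 9.2 per minute,
P(N ≥ 10) = 1 − P(N ≤ 9) = 1 − Σ_{j=0}^{9} e^(−μ) μ^j/j! ≈ 0.4389.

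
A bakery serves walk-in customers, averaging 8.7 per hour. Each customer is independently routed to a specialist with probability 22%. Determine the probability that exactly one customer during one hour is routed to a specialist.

Thinning: the customers that are routed to a specialist themselves form a Poisson process with rate 0.22 × 8.7 = 1.914 per hour.
So μ = 1.914.
P(N = 1) = e^(−1.914) · 1.914^1/1! ≈ 0.2823.

0.2823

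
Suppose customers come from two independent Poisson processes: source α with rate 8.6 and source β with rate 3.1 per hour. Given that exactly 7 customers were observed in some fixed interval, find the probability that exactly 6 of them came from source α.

Given the total, each event is independently from source α with probability p = λ_α/(λ_α+λ_β) = 8.6/11.7 ≈ 0.7350.
So K ~ Binomial(7, 8.6/11.7): P(K = 6) = C(7,6) · (8.6/11.7)^6 · (3.1/11.7)^1 ≈ 0.2925.

0.2925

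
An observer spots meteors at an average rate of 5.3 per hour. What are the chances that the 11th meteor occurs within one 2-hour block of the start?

Over the interval, μ = 5.3 × 2 = 10.6 (a 2-hour block = 2 hours).
The 11th arrival falls in the interval iff at least 11 events occur there: P(S_11 ≤ t) = P(N ≥ 11) = 1 − P(N ≤ 10) ≈ 0.4916.

0.4916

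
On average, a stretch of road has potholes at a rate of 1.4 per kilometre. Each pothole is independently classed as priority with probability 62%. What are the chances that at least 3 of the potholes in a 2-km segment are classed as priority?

0.2523

Thinning: the potholes that are classed as priority themselves form a Poisson process with rate 0.62 × 1.4 = 0.868 per kilometre.
Over the interval, μ = 0.868 × 2 = 1.736 (a 2-km segment = 2 kilometres).
P(N ≥ 3) = 1 − P(N ≤ 2) ≈ 0.2523.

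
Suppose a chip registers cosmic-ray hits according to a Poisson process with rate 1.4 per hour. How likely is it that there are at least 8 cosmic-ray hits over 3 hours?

Over the interval, μ = 1.4 × 3 = 4.2 (3 hours).
P(N ≥ 8) = 1 − P(N ≤ 7) = 1 − Σ_{j=0}^{7} e^(−μ) μ^j/j! ≈ 0.0639.

0.0639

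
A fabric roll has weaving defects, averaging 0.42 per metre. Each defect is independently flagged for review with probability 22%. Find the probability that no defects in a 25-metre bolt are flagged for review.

0.0993

Thinning: the defects that are flagged for review themselves form a Poisson process with rate 0.22 × 0.42 = 0.0924 per metre.
Over the interval, μ = 0.0924 × 25 = 2.31 (a 25-metre bolt = 25 metres).
P(N = 0) = e^(−2.31) · 2.31^0/0! ≈ 0.0993.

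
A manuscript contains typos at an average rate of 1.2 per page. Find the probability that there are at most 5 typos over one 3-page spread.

0.8441

Over the interval, μ = 1.2 × 3 = 3.6 (a 3-page spread = 3 pages).
P(N ≤ 5) = Σ_{j=0}^{5} e^(−μ) μ^j/j! ≈ 0.8441.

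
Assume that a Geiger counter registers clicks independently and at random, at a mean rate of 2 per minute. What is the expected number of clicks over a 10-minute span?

E[N] = λt = 2 × 10 = 20 (a 10-minute span = 10 minutes).

20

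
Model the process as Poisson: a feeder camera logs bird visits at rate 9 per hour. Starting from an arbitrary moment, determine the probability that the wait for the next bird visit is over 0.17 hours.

0.2165

The wait for the next event is exponential with rate λ = 9 per hour.
P(T > 0.17) = e^(−λt) = e^(−9 × 0.17) = e^(−1.53) ≈ 0.2165.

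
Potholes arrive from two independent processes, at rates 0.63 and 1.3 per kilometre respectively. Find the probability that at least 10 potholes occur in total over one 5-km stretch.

Independent Poisson processes superpose: combined rate λ = 0.63 + 1.3 = 1.93 per kilometre.
Over the interval, μ = 1.93 × 5 = 9.65 (a 5-km stretch = 5 kilometres).
P(N ≥ 10) = 1 − P(N ≤ 9) ≈ 0.4976.

0.4976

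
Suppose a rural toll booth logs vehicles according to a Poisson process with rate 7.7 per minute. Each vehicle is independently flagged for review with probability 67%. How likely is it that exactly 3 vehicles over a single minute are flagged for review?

0.1315

Thinning: the vehicles that are flagged for review themselves form a Poisson process with rate 0.67 × 7.7 = 5.159 per minute.
So μ = 5.159.
P(N = 3) = e^(−5.159) · 5.159^3/3! ≈ 0.1315.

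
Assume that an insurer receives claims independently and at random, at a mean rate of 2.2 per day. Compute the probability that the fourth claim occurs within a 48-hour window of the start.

0.6406

Over the interval, μ = 2.2 × 2 = 4.4 (a 48-hour window = 2 days).
The fourth arrival falls in the interval iff at least 4 events occur there: P(S_4 ≤ t) = P(N ≥ 4) = 1 − P(N ≤ 3) ≈ 0.6406.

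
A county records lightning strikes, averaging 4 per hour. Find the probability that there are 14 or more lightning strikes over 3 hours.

Over the interval, μ = 4 × 3 = 12 (3 hours).
P(N ≥ 14) = 1 − P(N ≤ 13) = 1 − Σ_{j=0}^{13} e^(−μ) μ^j/j! ≈ 0.3185.

0.3185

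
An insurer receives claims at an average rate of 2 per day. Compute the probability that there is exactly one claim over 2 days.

Over the interval, μ = 2 × 2 = 4 (2 days).
P(N = 1) = e^(−μ) μ^1/1! = e^(−4) · 4^1/1 ≈ 0.0733.

0.0733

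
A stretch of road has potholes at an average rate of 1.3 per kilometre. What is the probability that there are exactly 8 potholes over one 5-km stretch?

Over the interval, μ = 1.3 × 5 = 6.5 (a 5-km stretch = 5 kilometres).
P(N = 8) = e^(−μ) μ^8/8! = e^(−6.5) · 6.5^8/40320 ≈ 0.1188.

0.1188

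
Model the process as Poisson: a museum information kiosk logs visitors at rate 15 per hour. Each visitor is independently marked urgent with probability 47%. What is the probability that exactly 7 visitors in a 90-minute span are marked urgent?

Thinning: the visitors that are marked urgent themselves form a Poisson process with rate 0.47 × 15 = 7.05 per hour.
Over the interval, μ = 7.05 × 1.5 = 10.575 (a 90-minute span = 1.5 hours).
P(N = 7) = e^(−10.575) · 10.575^7/7! ≈ 0.0750.

0.0750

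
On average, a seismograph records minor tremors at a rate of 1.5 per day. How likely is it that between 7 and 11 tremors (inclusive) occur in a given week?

0.5371

Over the interval, μ = 1.5 × 7 = 10.5 (a week = 7 days).
P(7 ≤ N ≤ 11) = Σ_{j=7}^{11} e^(−10.5) · 10.5^j/j! ≈ 0.5371.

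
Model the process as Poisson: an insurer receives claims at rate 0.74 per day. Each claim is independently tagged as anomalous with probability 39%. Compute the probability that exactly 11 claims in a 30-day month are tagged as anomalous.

Thinning: the claims that are tagged as anomalous themselves form a Poisson process with rate 0.39 × 0.74 = 0.2886 per day.
Over the interval, μ = 0.2886 × 30 = 8.658 (a 30-day month = 30 days).
P(N = 11) = e^(−8.658) · 8.658^11/11! ≈ 0.0892.

0.0892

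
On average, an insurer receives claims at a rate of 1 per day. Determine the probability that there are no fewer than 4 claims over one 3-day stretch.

0.3528

Over the interval, μ = 1 × 3 = 3 (a 3-day stretch = 3 days).
P(N ≥ 4) = 1 − P(N ≤ 3) = 1 − Σ_{j=0}^{3} e^(−μ) μ^j/j! ≈ 0.3528.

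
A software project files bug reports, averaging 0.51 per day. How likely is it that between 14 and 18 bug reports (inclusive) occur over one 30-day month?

0.4625

Over the interval, μ = 0.51 × 30 = 15.3 (a 30-day month = 30 days).
P(14 ≤ N ≤ 18) = Σ_{j=14}^{18} e^(−15.3) · 15.3^j/j! ≈ 0.4625.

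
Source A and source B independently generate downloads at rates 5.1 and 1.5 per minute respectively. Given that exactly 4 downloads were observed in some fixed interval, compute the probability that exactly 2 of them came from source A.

0.1851

Given the total, each event is independently from source A with probability p = λ_A/(λ_A+λ_B) = 5.1/6.6 ≈ 0.7727.
So K ~ Binomial(4, 5.1/6.6): P(K = 2) = C(4,2) · (5.1/6.6)^2 · (1.5/6.6)^2 ≈ 0.1851.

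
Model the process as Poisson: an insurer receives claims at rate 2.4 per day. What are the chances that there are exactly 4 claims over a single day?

With mean μ = 2.4 per day,
P(N = 4) = e^(−μ) μ^4/4! = e^(−2.4) · 2.4^4/24 ≈ 0.1254.

0.1254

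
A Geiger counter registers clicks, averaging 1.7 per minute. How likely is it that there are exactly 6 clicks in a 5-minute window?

0.1066

Over the interval, μ = 1.7 × 5 = 8.5 (a 5-minute window = 5 minutes).
P(N = 6) = e^(−μ) μ^6/6! = e^(−8.5) · 8.5^6/720 ≈ 0.1066.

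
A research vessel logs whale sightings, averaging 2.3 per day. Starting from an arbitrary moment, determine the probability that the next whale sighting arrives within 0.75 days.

0.8218

Inter-arrival times are exponential with rate λ = 2.3 per day.
P(T ≤ 0.75) = 1 − e^(−λt) = 1 − e^(−2.3 × 0.75) = 1 − e^(−1.725) ≈ 0.8218.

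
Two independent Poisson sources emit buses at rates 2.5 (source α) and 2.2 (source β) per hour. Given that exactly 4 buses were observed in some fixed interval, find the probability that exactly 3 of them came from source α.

0.2818

Given the total, each event is independently from source α with probability p = λ_α/(λ_α+λ_β) = 2.5/4.7 ≈ 0.5319.
So K ~ Binomial(4, 2.5/4.7): P(K = 3) = C(4,3) · (2.5/4.7)^3 · (2.2/4.7)^1 ≈ 0.2818.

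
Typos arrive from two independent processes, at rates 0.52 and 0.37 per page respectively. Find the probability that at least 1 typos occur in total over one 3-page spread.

0.9307

Independent Poisson processes superpose: combined rate λ = 0.52 + 0.37 = 0.89 per page.
Over the interval, μ = 0.89 × 3 = 2.67 (a 3-page spread = 3 pages).
P(N ≥ 1) = 1 − P(N ≤ 0) ≈ 0.9307.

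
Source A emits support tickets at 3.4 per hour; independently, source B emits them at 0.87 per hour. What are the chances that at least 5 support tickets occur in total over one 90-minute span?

0.7655

Independent Poisson processes superpose: combined rate λ = 3.4 + 0.87 = 4.27 per hour.
Over the interval, μ = 4.27 × 1.5 = 6.405 (a 90-minute span = 1.5 hours).
P(N ≥ 5) = 1 − P(N ≤ 4) ≈ 0.7655.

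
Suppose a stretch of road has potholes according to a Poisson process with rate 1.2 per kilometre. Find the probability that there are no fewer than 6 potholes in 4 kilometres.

0.3490

Over the interval, μ = 1.2 × 4 = 4.8 (4 kilometres).
P(N ≥ 6) = 1 − P(N ≤ 5) = 1 − Σ_{j=0}^{5} e^(−μ) μ^j/j! ≈ 0.3490.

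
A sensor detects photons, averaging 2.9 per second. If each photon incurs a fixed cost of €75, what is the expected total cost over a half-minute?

€6525

E[N] = 2.9 × 30 = 87 (a half-minute = 30 seconds); E[cost] = 87 × €75 = €6525.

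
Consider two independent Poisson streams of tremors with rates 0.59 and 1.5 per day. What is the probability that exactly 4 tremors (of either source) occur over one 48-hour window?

Independent Poisson processes superpose: combined rate λ = 0.59 + 1.5 = 2.09 per day.
Over the interval, μ = 2.09 × 2 = 4.18 (a 48-hour window = 2 days).
P(N = 4) = e^(−4.18) · 4.18^4/4! ≈ 0.1946.

0.1946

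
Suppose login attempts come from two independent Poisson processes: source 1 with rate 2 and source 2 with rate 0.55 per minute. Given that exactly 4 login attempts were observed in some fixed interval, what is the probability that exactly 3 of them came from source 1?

Given the total, each event is independently from source 1 with probability p = λ_1/(λ_1+λ_2) = 2/2.55 ≈ 0.7843.
So K ~ Binomial(4, 2/2.55): P(K = 3) = C(4,3) · (2/2.55)^3 · (0.55/2.55)^1 ≈ 0.4162.

0.4162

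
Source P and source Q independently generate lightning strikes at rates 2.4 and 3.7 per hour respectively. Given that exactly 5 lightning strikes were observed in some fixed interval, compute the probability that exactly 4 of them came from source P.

Given the total, each event is independently from source P with probability p = λ_P/(λ_P+λ_Q) = 2.4/6.1 ≈ 0.3934.
So K ~ Binomial(5, 2.4/6.1): P(K = 4) = C(5,4) · (2.4/6.1)^4 · (3.7/6.1)^1 ≈ 0.0727.

0.0727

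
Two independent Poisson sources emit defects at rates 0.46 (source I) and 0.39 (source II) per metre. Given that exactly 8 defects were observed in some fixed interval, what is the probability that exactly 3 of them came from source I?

Given the total, each event is independently from source I with probability p = λ_I/(λ_I+λ_II) = 0.46/0.85 ≈ 0.5412.
So K ~ Binomial(8, 0.46/0.85): P(K = 3) = C(8,3) · (0.46/0.85)^3 · (0.39/0.85)^5 ≈ 0.1805.

0.1805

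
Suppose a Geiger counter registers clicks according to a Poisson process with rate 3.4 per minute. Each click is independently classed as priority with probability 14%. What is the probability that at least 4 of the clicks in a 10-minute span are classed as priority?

Thinning: the clicks that are classed as priority themselves form a Poisson process with rate 0.14 × 3.4 = 0.476 per minute.
Over the interval, μ = 0.476 × 10 = 4.76 (a 10-minute span = 10 minutes).
P(N ≥ 4) = 1 − P(N ≤ 3) ≈ 0.6997.

0.6997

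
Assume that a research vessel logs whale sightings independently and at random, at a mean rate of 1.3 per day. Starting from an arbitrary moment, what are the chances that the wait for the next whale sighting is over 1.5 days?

0.1423

The wait for the next event is exponential with rate λ = 1.3 per day.
P(T > 1.5) = e^(−λt) = e^(−1.3 × 1.5) = e^(−1.95) ≈ 0.1423.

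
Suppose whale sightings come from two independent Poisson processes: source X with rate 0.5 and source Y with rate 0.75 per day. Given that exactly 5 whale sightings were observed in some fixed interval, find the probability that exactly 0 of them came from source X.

Given the total, each event is independently from source X with probability p = λ_X/(λ_X+λ_Y) = 0.5/1.25 = 0.4000.
So K ~ Binomial(5, 0.5/1.25): P(K = 0) = C(5,0) · (0.5/1.25)^0 · (0.75/1.25)^5 ≈ 0.0778.

0.0778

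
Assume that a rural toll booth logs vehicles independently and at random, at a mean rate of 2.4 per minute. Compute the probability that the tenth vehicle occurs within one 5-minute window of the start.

0.7576

Over the interval, μ = 2.4 × 5 = 12 (a 5-minute window = 5 minutes).
The tenth arrival falls in the interval iff at least 10 events occur there: P(S_10 ≤ t) = P(N ≥ 10) = 1 − P(N ≤ 9) ≈ 0.7576.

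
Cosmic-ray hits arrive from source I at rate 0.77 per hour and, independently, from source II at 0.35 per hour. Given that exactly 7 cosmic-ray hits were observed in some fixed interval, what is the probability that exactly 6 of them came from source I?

0.2310

Given the total, each event is independently from source I with probability p = λ_I/(λ_I+λ_II) = 0.77/1.12 = 0.6875.
So K ~ Binomial(7, 0.77/1.12): P(K = 6) = C(7,6) · (0.77/1.12)^6 · (0.35/1.12)^1 ≈ 0.2310.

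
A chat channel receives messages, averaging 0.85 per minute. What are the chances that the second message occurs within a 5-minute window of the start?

0.9251

Over the interval, μ = 0.85 × 5 = 4.25 (a 5-minute window = 5 minutes).
The second arrival falls in the interval iff at least 2 events occur there: P(S_2 ≤ t) = P(N ≥ 2) = 1 − P(N ≤ 1) ≈ 0.9251.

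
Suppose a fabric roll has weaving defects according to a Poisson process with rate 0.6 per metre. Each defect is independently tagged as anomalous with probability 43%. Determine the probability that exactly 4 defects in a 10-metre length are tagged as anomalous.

Thinning: the defects that are tagged as anomalous themselves form a Poisson process with rate 0.43 × 0.6 = 0.258 per metre.
Over the interval, μ = 0.258 × 10 = 2.58 (a 10-metre length = 10 metres).
P(N = 4) = e^(−2.58) · 2.58^4/4! ≈ 0.1399.

0.1399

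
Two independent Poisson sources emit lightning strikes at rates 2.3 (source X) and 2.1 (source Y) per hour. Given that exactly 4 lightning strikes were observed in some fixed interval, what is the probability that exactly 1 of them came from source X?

0.2273

Given the total, each event is independently from source X with probability p = λ_X/(λ_X+λ_Y) = 2.3/4.4 ≈ 0.5227.
So K ~ Binomial(4, 2.3/4.4): P(K = 1) = C(4,1) · (2.3/4.4)^1 · (2.1/4.4)^3 ≈ 0.2273.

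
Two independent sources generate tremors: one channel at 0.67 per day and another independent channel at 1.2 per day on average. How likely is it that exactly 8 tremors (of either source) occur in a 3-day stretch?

0.0891

Independent Poisson processes superpose: combined rate λ = 0.67 + 1.2 = 1.87 per day.
Over the interval, μ = 1.87 × 3 = 5.61 (a 3-day stretch = 3 days).
P(N = 8) = e^(−5.61) · 5.61^8/8! ≈ 0.0891.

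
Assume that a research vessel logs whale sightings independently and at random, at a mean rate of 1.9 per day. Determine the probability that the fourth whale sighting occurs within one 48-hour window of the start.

Over the interval, μ = 1.9 × 2 = 3.8 (a 48-hour window = 2 days).
The fourth arrival falls in the interval iff at least 4 events occur there: P(S_4 ≤ t) = P(N ≥ 4) = 1 − P(N ≤ 3) ≈ 0.5265.

0.5265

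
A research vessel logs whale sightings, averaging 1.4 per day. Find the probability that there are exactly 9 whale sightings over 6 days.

Over the interval, μ = 1.4 × 6 = 8.4 (6 days).
P(N = 9) = e^(−μ) μ^9/9! = e^(−8.4) · 8.4^9/362880 ≈ 0.1290.

0.1290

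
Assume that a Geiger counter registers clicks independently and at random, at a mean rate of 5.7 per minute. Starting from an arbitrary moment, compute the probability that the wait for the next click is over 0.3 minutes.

The wait for the next event is exponential with rate λ = 5.7 per minute.
P(T > 0.3) = e^(−λt) = e^(−5.7 × 0.3) = e^(−1.71) ≈ 0.1809.

0.1809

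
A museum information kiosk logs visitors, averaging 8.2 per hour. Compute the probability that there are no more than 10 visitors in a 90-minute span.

0.3166

Over the interval, μ = 8.2 × 1.5 = 12.3 (a 90-minute span = 1.5 hours).
P(N ≤ 10) = Σ_{j=0}^{10} e^(−μ) μ^j/j! ≈ 0.3166.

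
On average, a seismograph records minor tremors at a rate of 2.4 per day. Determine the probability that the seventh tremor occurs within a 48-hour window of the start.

Over the interval, μ = 2.4 × 2 = 4.8 (a 48-hour window = 2 days).
The seventh arrival falls in the interval iff at least 7 events occur there: P(S_7 ≤ t) = P(N ≥ 7) = 1 − P(N ≤ 6) ≈ 0.2092.

0.2092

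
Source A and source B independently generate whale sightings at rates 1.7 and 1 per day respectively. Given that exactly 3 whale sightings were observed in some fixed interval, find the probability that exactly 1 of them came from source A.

Given the total, each event is independently from source A with probability p = λ_A/(λ_A+λ_B) = 1.7/2.7 ≈ 0.6296.
So K ~ Binomial(3, 1.7/2.7): P(K = 1) = C(3,1) · (1.7/2.7)^1 · (1/2.7)^2 ≈ 0.2591.

0.2591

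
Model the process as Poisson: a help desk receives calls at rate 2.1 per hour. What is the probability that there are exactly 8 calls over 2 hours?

Over the interval, μ = 2.1 × 2 = 4.2 (2 hours).
P(N = 8) = e^(−μ) μ^8/8! = e^(−4.2) · 4.2^8/40320 ≈ 0.0360.

0.0360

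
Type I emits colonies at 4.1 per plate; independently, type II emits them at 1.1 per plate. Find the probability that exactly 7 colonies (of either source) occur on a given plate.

0.1125

Independent Poisson processes superpose: combined rate λ = 4.1 + 1.1 = 5.2 per plate.
So μ = 5.2.
P(N = 7) = e^(−5.2) · 5.2^7/7! ≈ 0.1125.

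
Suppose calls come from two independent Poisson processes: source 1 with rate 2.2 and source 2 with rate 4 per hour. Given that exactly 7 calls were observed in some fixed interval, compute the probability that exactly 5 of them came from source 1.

Given the total, each event is independently from source 1 with probability p = λ_1/(λ_1+λ_2) = 2.2/6.2 ≈ 0.3548.
So K ~ Binomial(7, 2.2/6.2): P(K = 5) = C(7,5) · (2.2/6.2)^5 · (4/6.2)^2 ≈ 0.0492.

0.0492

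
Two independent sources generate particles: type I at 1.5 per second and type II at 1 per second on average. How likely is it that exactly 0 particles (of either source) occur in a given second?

Independent Poisson processes superpose: combined rate λ = 1.5 + 1 = 2.5 per second.
So μ = 2.5.
P(N = 0) = e^(−2.5) · 2.5^0/0! ≈ 0.0821.

0.0821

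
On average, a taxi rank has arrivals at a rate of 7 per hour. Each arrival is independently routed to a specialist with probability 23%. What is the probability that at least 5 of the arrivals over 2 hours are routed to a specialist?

0.2230

Thinning: the arrivals that are routed to a specialist themselves form a Poisson process with rate 0.23 × 7 = 1.61 per hour.
Over the interval, μ = 1.61 × 2 = 3.22 (2 hours).
P(N ≥ 5) = 1 − P(N ≤ 4) ≈ 0.2230.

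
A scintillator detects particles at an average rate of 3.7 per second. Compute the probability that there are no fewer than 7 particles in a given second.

With mean μ = 3.7 per second,
P(N ≥ 7) = 1 − P(N ≤ 6) = 1 − Σ_{j=0}^{6} e^(−μ) μ^j/j! ≈ 0.0818.

0.0818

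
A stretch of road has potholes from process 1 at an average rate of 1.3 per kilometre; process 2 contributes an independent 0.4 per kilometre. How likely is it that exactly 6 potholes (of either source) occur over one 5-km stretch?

Independent Poisson processes superpose: combined rate λ = 1.3 + 0.4 = 1.7 per kilometre.
Over the interval, μ = 1.7 × 5 = 8.5 (a 5-km stretch = 5 kilometres).
P(N = 6) = e^(−8.5) · 8.5^6/6! ≈ 0.1066.

0.1066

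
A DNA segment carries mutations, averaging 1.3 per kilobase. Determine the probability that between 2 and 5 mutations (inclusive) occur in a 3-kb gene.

0.7014

Over the interval, μ = 1.3 × 3 = 3.9 (a 3-kb gene = 3 kilobases).
P(2 ≤ N ≤ 5) = Σ_{j=2}^{5} e^(−3.9) · 3.9^j/j! ≈ 0.7014.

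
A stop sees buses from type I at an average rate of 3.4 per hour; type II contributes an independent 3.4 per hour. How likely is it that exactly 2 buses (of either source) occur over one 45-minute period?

0.0793

Independent Poisson processes superpose: combined rate λ = 3.4 + 3.4 = 6.8 per hour.
Over the interval, μ = 6.8 × 0.75 = 5.1 (a 45-minute period = 0.75 hours).
P(N = 2) = e^(−5.1) · 5.1^2/2! ≈ 0.0793.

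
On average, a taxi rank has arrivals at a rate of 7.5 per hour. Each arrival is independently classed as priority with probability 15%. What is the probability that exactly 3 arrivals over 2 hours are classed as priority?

Thinning: the arrivals that are classed as priority themselves form a Poisson process with rate 0.15 × 7.5 = 1.125 per hour.
Over the interval, μ = 1.125 × 2 = 2.25 (2 hours).
P(N = 3) = e^(−2.25) · 2.25^3/3! ≈ 0.2001.

0.2001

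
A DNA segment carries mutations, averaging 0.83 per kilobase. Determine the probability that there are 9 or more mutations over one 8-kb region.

Over the interval, μ = 0.83 × 8 = 6.64 (an 8-kb region = 8 kilobases).
P(N ≥ 9) = 1 − P(N ≤ 8) = 1 − Σ_{j=0}^{8} e^(−μ) μ^j/j! ≈ 0.2253.

0.2253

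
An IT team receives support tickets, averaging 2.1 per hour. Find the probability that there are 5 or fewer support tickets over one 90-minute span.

0.9002

Over the interval, μ = 2.1 × 1.5 = 3.15 (a 90-minute span = 1.5 hours).
P(N ≤ 5) = Σ_{j=0}^{5} e^(−μ) μ^j/j! ≈ 0.9002.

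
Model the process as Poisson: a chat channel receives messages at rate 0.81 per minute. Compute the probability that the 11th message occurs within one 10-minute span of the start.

Over the interval, μ = 0.81 × 10 = 8.1 (a 10-minute span = 10 minutes).
The 11th arrival falls in the interval iff at least 11 events occur there: P(S_11 ≤ t) = P(N ≥ 11) = 1 − P(N ≤ 10) ≈ 0.1942.

0.1942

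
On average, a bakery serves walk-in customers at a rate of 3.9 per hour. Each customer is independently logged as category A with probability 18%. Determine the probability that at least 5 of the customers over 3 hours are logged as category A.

Thinning: the customers that are logged as category A themselves form a Poisson process with rate 0.18 × 3.9 = 0.702 per hour.
Over the interval, μ = 0.702 × 3 = 2.106 (3 hours).
P(N ≥ 5) = 1 − P(N ≤ 4) ≈ 0.0627.

0.0627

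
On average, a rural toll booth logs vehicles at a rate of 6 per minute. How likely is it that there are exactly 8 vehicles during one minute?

0.1033

With mean μ = 6 per minute,
P(N = 8) = e^(−μ) μ^8/8! = e^(−6) · 6^8/40320 ≈ 0.1033.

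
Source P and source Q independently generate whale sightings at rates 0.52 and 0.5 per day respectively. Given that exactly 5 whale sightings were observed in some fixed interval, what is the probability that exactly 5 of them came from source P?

0.0344

Given the total, each event is independently from source P with probability p = λ_P/(λ_P+λ_Q) = 0.52/1.02 ≈ 0.5098.
So K ~ Binomial(5, 0.52/1.02): P(K = 5) = C(5,5) · (0.52/1.02)^5 · (0.5/1.02)^0 ≈ 0.0344.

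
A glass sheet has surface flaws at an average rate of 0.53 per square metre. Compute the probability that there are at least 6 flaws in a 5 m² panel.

Over the interval, μ = 0.53 × 5 = 2.65 (a 5 m² panel = 5 square metres).
P(N ≥ 6) = 1 − P(N ≤ 5) = 1 − Σ_{j=0}^{5} e^(−μ) μ^j/j! ≈ 0.0528.

0.0528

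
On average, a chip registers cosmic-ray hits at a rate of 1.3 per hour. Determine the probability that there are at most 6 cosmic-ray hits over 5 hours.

0.5265

Over the interval, μ = 1.3 × 5 = 6.5 (5 hours).
P(N ≤ 6) = Σ_{j=0}^{6} e^(−μ) μ^j/j! ≈ 0.5265.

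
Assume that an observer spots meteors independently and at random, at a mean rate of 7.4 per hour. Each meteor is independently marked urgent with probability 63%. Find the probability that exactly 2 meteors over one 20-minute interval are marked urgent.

0.2553

Thinning: the meteors that are marked urgent themselves form a Poisson process with rate 0.63 × 7.4 = 4.662 per hour.
Over the interval, μ = 4.662 × 1/3 = 1.554 (a 20-minute interval = 1/3 hours).
P(N = 2) = e^(−1.554) · 1.554^2/2! ≈ 0.2553.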